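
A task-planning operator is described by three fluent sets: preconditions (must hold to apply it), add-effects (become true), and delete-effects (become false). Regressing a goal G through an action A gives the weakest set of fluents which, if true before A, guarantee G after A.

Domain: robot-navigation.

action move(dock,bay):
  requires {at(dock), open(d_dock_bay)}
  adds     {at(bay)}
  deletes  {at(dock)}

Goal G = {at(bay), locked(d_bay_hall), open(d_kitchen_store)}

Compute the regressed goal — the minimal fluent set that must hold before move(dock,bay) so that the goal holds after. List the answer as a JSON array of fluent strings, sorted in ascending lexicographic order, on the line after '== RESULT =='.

Compute (G \ add) ∪ pre:
  G ∩ del = {}  (empty — regression defined)
  G \ add = {at(bay), locked(d_bay_hall), open(d_kitchen_store)} \ {at(bay)} = {locked(d_bay_hall), open(d_kitchen_store)}
  ∪ pre   = {locked(d_bay_hall), open(d_kitchen_store)} ∪ {at(dock), open(d_dock_bay)}
          = {at(dock), locked(d_bay_hall), open(d_dock_bay), open(d_kitchen_store)}

== RESULT ==
["at(dock)", "locked(d_bay_hall)", "open(d_dock_bay)", "open(d_kitchen_store)"]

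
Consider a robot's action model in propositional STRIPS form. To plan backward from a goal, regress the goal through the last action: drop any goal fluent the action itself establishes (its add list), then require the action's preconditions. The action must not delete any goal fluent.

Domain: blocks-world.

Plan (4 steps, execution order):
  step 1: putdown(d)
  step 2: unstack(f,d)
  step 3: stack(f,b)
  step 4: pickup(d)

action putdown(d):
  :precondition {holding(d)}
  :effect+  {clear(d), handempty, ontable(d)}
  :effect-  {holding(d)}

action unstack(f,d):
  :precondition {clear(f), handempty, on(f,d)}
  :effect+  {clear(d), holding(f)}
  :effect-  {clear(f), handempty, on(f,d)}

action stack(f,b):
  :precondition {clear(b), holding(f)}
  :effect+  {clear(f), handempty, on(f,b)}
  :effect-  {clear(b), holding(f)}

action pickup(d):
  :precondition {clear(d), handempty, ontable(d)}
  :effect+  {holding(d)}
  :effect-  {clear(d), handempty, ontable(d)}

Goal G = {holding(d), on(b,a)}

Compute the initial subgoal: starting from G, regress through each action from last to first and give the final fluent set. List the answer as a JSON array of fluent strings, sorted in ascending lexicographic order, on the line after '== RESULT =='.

Work backward from the goal:
  through step 4 (pickup(d)): drop {holding(d)}, keep {on(b,a)}, require {clear(d), handempty, ontable(d)}
    → {clear(d), handempty, on(b,a), ontable(d)}
  through step 3 (stack(f,b)): drop {handempty}, keep {clear(d), on(b,a), ontable(d)}, require {clear(b), holding(f)}
    → {clear(b), clear(d), holding(f), on(b,a), ontable(d)}
  through step 2 (unstack(f,d)): drop {clear(d), holding(f)}, keep {clear(b), on(b,a), ontable(d)}, require {clear(f), handempty, on(f,d)}
    → {clear(b), clear(f), handempty, on(b,a), on(f,d), ontable(d)}
  through step 1 (putdown(d)): drop {handempty, ontable(d)}, keep {clear(b), clear(f), on(b,a), on(f,d)}, require {holding(d)}
    → {clear(b), clear(f), holding(d), on(b,a), on(f,d)}

== RESULT ==
["clear(b)", "clear(f)", "holding(d)", "on(b,a)", "on(f,d)"]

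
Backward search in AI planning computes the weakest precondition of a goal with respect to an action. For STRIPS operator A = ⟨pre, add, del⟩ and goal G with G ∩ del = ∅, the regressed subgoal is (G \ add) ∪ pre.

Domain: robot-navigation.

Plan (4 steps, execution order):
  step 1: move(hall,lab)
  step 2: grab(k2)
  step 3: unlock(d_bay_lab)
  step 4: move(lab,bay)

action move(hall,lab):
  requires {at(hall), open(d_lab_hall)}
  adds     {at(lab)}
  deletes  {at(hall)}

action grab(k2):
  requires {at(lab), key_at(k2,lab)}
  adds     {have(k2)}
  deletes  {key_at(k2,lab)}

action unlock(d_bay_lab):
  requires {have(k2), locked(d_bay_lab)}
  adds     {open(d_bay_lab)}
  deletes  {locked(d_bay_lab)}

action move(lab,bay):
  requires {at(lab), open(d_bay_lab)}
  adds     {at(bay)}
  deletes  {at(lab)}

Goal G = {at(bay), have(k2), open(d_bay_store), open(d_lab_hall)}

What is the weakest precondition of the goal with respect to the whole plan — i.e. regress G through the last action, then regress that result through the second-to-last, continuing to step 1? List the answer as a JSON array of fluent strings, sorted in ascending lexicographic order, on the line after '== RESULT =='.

Work backward from the goal:
  through step 4 (move(lab,bay)): drop {at(bay)}, keep {have(k2), open(d_bay_store), open(d_lab_hall)}, require {at(lab), open(d_bay_lab)}
    → {at(lab), have(k2), open(d_bay_lab), open(d_bay_store), open(d_lab_hall)}
  through step 3 (unlock(d_bay_lab)): drop {open(d_bay_lab)}, keep {at(lab), have(k2), open(d_bay_store), open(d_lab_hall)}, require {have(k2), locked(d_bay_lab)}
    → {at(lab), have(k2), locked(d_bay_lab), open(d_bay_store), open(d_lab_hall)}
  through step 2 (grab(k2)): drop {have(k2)}, keep {at(lab), locked(d_bay_lab), open(d_bay_store), open(d_lab_hall)}, require {at(lab), key_at(k2,lab)}
    → {at(lab), key_at(k2,lab), locked(d_bay_lab), open(d_bay_store), open(d_lab_hall)}
  through step 1 (move(hall,lab)): drop {at(lab)}, keep {key_at(k2,lab), locked(d_bay_lab), open(d_bay_store), open(d_lab_hall)}, require {at(hall), open(d_lab_hall)}
    → {at(hall), key_at(k2,lab), locked(d_bay_lab), open(d_bay_store), open(d_lab_hall)}

== RESULT ==
["at(hall)", "key_at(k2,lab)", "locked(d_bay_lab)", "open(d_bay_store)", "open(d_lab_hall)"]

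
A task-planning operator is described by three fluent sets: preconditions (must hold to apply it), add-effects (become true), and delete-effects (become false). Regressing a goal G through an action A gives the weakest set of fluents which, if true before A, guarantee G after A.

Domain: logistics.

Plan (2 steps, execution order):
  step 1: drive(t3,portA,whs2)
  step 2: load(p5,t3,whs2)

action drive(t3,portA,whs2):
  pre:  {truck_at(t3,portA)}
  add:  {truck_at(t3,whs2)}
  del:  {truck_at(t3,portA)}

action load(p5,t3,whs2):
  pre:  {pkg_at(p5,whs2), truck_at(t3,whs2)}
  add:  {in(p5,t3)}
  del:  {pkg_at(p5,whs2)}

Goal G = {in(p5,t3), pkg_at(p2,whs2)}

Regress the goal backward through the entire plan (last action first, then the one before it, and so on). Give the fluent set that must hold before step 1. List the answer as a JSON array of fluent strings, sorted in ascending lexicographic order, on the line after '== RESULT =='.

Regress step by step:
  through step 2 (load(p5,t3,whs2)): drop {in(p5,t3)}, keep {pkg_at(p2,whs2)}, require {pkg_at(p5,whs2), truck_at(t3,whs2)}
    → {pkg_at(p2,whs2), pkg_at(p5,whs2), truck_at(t3,whs2)}
  through step 1 (drive(t3,portA,whs2)): drop {truck_at(t3,whs2)}, keep {pkg_at(p2,whs2), pkg_at(p5,whs2)}, require {truck_at(t3,portA)}
    → {pkg_at(p2,whs2), pkg_at(p5,whs2), truck_at(t3,portA)}

== RESULT ==
["pkg_at(p2,whs2)", "pkg_at(p5,whs2)", "truck_at(t3,portA)"]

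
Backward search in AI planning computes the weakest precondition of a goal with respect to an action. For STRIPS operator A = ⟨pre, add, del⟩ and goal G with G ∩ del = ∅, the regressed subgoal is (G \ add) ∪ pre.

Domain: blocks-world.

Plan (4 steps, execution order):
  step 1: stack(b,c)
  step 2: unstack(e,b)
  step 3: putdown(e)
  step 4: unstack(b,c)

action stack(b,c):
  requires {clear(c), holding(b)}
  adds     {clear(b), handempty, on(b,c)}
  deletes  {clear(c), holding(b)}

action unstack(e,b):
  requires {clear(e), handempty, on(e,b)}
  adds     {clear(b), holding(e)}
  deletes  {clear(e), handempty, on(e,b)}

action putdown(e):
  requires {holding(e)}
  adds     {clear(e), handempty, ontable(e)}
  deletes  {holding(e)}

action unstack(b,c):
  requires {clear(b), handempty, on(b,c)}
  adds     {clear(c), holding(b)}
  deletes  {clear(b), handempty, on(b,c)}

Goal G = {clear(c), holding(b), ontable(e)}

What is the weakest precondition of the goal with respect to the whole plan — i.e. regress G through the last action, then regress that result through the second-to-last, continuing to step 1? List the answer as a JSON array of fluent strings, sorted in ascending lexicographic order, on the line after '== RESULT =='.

Work backward from the goal:
  through step 4 (unstack(b,c)): drop {clear(c), holding(b)}, keep {ontable(e)}, require {clear(b), handempty, on(b,c)}
    → {clear(b), handempty, on(b,c), ontable(e)}
  through step 3 (putdown(e)): drop {handempty, ontable(e)}, keep {clear(b), on(b,c)}, require {holding(e)}
    → {clear(b), holding(e), on(b,c)}
  through step 2 (unstack(e,b)): drop {clear(b), holding(e)}, keep {on(b,c)}, require {clear(e), handempty, on(e,b)}
    → {clear(e), handempty, on(b,c), on(e,b)}
  through step 1 (stack(b,c)): drop {handempty, on(b,c)}, keep {clear(e), on(e,b)}, require {clear(c), holding(b)}
    → {clear(c), clear(e), holding(b), on(e,b)}

== RESULT ==
["clear(c)", "clear(e)", "holding(b)", "on(e,b)"]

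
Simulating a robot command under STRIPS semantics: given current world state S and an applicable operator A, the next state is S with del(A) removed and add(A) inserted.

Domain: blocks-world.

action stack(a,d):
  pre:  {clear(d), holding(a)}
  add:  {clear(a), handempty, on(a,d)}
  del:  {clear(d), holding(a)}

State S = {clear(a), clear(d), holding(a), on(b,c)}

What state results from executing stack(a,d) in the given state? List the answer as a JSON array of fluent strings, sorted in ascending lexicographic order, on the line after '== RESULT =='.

Compute (S \ del) ∪ add:
  pre ⊆ S: {clear(d), holding(a)} ⊆ S  — applicable
  S \ del = {clear(a), on(b,c)}
  ∪ add   = {clear(a), handempty, on(a,d), on(b,c)}

== RESULT ==
["clear(a)", "handempty", "on(a,d)", "on(b,c)"]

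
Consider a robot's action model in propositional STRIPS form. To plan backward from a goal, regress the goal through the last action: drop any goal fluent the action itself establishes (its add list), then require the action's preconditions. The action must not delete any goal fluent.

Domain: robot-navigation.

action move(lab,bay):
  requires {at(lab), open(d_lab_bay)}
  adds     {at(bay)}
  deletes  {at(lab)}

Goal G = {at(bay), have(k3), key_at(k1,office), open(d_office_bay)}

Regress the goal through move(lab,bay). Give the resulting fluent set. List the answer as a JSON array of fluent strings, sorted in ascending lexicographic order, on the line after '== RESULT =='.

Compute (G \ add) ∪ pre:
  G ∩ del = {}  (empty — regression defined)
  G \ add = {at(bay), have(k3), key_at(k1,office), open(d_office_bay)} \ {at(bay)} = {have(k3), key_at(k1,office), open(d_office_bay)}
  ∪ pre   = {have(k3), key_at(k1,office), open(d_office_bay)} ∪ {at(lab), open(d_lab_bay)}
          = {at(lab), have(k3), key_at(k1,office), open(d_lab_bay), open(d_office_bay)}

== RESULT ==
["at(lab)", "have(k3)", "key_at(k1,office)", "open(d_lab_bay)", "open(d_office_bay)"]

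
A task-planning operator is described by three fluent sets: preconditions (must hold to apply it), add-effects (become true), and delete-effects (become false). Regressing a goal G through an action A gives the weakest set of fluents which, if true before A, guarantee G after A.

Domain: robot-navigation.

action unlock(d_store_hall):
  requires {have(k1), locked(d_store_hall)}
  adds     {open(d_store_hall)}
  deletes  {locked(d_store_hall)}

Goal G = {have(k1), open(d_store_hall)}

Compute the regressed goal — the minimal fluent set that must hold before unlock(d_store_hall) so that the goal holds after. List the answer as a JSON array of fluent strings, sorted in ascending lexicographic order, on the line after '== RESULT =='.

Regress:
  G ∩ del = {}  (empty — regression defined)
  G \ add = {have(k1), open(d_store_hall)} \ {open(d_store_hall)} = {have(k1)}
  ∪ pre   = {have(k1)} ∪ {have(k1), locked(d_store_hall)}
          = {have(k1), locked(d_store_hall)}

== RESULT ==
["have(k1)", "locked(d_store_hall)"]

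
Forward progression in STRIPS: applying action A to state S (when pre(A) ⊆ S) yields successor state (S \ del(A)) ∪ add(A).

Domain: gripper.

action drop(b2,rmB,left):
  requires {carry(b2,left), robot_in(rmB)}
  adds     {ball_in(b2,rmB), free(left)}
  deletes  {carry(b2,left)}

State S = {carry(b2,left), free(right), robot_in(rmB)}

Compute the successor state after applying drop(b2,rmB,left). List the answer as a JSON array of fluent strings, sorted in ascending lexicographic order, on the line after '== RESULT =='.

Progress:
  pre ⊆ S: {carry(b2,left), robot_in(rmB)} ⊆ S  — applicable
  S \ del = {free(right), robot_in(rmB)}
  ∪ add   = {ball_in(b2,rmB), free(left), free(right), robot_in(rmB)}

== RESULT ==
["ball_in(b2,rmB)", "free(left)", "free(right)", "robot_in(rmB)"]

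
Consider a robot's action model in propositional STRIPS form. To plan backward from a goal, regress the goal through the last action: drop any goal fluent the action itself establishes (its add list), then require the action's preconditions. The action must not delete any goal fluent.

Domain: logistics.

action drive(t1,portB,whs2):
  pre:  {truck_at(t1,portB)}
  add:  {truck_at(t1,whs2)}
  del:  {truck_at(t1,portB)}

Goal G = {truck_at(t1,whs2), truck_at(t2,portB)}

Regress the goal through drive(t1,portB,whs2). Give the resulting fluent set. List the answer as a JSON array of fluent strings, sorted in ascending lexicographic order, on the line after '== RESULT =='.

Compute (G \ add) ∪ pre:
  G ∩ del = {}  (empty — regression defined)
  G \ add = {truck_at(t1,whs2), truck_at(t2,portB)} \ {truck_at(t1,whs2)} = {truck_at(t2,portB)}
  ∪ pre   = {truck_at(t2,portB)} ∪ {truck_at(t1,portB)}
          = {truck_at(t1,portB), truck_at(t2,portB)}

== RESULT ==
["truck_at(t1,portB)", "truck_at(t2,portB)"]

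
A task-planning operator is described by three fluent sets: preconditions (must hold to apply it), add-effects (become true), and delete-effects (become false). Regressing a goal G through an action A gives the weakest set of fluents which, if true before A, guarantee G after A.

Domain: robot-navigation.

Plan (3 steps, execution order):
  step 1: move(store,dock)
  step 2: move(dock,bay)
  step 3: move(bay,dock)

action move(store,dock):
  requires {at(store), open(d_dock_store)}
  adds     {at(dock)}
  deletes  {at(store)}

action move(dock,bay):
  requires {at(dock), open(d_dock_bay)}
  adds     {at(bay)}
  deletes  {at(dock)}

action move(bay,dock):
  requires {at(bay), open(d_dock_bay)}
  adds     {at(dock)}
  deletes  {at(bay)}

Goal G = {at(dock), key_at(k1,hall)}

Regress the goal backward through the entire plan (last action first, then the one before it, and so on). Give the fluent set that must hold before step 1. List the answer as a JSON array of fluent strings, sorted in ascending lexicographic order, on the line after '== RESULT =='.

Work backward from the goal:
  through step 3 (move(bay,dock)): drop {at(dock)}, keep {key_at(k1,hall)}, require {at(bay), open(d_dock_bay)}
    → {at(bay), key_at(k1,hall), open(d_dock_bay)}
  through step 2 (move(dock,bay)): drop {at(bay)}, keep {key_at(k1,hall), open(d_dock_bay)}, require {at(dock), open(d_dock_bay)}
    → {at(dock), key_at(k1,hall), open(d_dock_bay)}
  through step 1 (move(store,dock)): drop {at(dock)}, keep {key_at(k1,hall), open(d_dock_bay)}, require {at(store), open(d_dock_store)}
    → {at(store), key_at(k1,hall), open(d_dock_bay), open(d_dock_store)}

== RESULT ==
["at(store)", "key_at(k1,hall)", "open(d_dock_bay)", "open(d_dock_store)"]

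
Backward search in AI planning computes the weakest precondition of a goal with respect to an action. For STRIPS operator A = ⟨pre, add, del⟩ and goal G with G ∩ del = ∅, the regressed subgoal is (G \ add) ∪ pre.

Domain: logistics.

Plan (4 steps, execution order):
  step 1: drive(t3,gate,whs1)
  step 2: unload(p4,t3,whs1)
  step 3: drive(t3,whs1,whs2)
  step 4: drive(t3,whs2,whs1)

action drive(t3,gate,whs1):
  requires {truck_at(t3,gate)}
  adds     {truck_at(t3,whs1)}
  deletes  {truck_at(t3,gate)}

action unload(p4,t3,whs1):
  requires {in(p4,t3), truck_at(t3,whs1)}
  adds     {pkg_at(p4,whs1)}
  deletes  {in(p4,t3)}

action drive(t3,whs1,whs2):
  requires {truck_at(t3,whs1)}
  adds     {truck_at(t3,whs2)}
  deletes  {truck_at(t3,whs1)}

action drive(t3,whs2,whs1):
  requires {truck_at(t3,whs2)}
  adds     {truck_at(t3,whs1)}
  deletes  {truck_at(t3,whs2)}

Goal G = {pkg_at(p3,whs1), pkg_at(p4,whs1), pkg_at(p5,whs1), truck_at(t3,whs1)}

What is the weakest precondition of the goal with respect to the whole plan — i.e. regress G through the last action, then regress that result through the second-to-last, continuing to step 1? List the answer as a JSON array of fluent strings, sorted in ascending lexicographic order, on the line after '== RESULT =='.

Work backward from the goal:
  through step 4 (drive(t3,whs2,whs1)): drop {truck_at(t3,whs1)}, keep {pkg_at(p3,whs1), pkg_at(p4,whs1), pkg_at(p5,whs1)}, require {truck_at(t3,whs2)}
    → {pkg_at(p3,whs1), pkg_at(p4,whs1), pkg_at(p5,whs1), truck_at(t3,whs2)}
  through step 3 (drive(t3,whs1,whs2)): drop {truck_at(t3,whs2)}, keep {pkg_at(p3,whs1), pkg_at(p4,whs1), pkg_at(p5,whs1)}, require {truck_at(t3,whs1)}
    → {pkg_at(p3,whs1), pkg_at(p4,whs1), pkg_at(p5,whs1), truck_at(t3,whs1)}
  through step 2 (unload(p4,t3,whs1)): drop {pkg_at(p4,whs1)}, keep {pkg_at(p3,whs1), pkg_at(p5,whs1), truck_at(t3,whs1)}, require {in(p4,t3), truck_at(t3,whs1)}
    → {in(p4,t3), pkg_at(p3,whs1), pkg_at(p5,whs1), truck_at(t3,whs1)}
  through step 1 (drive(t3,gate,whs1)): drop {truck_at(t3,whs1)}, keep {in(p4,t3), pkg_at(p3,whs1), pkg_at(p5,whs1)}, require {truck_at(t3,gate)}
    → {in(p4,t3), pkg_at(p3,whs1), pkg_at(p5,whs1), truck_at(t3,gate)}

== RESULT ==
["in(p4,t3)", "pkg_at(p3,whs1)", "pkg_at(p5,whs1)", "truck_at(t3,gate)"]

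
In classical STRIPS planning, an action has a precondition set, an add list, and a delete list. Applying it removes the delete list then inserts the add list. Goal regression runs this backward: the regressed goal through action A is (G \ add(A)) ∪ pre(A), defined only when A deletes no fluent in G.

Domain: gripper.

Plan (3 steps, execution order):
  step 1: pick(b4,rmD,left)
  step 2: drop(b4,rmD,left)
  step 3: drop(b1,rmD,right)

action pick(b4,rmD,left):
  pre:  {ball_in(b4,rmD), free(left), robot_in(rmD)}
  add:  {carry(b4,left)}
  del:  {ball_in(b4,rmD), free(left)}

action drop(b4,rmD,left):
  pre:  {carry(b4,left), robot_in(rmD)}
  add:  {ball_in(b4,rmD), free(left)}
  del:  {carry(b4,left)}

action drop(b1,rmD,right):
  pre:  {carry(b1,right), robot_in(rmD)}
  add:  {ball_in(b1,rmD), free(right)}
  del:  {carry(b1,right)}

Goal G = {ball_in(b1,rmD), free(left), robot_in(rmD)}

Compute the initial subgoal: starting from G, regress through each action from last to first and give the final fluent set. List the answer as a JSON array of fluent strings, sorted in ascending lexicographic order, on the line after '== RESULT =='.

Regress step by step:
  through step 3 (drop(b1,rmD,right)): drop {ball_in(b1,rmD)}, keep {free(left), robot_in(rmD)}, require {carry(b1,right), robot_in(rmD)}
    → {carry(b1,right), free(left), robot_in(rmD)}
  through step 2 (drop(b4,rmD,left)): drop {free(left)}, keep {carry(b1,right), robot_in(rmD)}, require {carry(b4,left), robot_in(rmD)}
    → {carry(b1,right), carry(b4,left), robot_in(rmD)}
  through step 1 (pick(b4,rmD,left)): drop {carry(b4,left)}, keep {carry(b1,right), robot_in(rmD)}, require {ball_in(b4,rmD), free(left), robot_in(rmD)}
    → {ball_in(b4,rmD), carry(b1,right), free(left), robot_in(rmD)}

== RESULT ==
["ball_in(b4,rmD)", "carry(b1,right)", "free(left)", "robot_in(rmD)"]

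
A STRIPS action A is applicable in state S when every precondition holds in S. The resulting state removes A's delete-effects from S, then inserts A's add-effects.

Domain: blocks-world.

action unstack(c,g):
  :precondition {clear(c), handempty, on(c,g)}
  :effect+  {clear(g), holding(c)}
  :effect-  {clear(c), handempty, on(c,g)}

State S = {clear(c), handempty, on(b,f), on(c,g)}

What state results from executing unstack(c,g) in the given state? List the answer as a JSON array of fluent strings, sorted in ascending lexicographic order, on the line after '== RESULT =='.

Compute (S \ del) ∪ add:
  pre ⊆ S: {clear(c), handempty, on(c,g)} ⊆ S  — applicable
  S \ del = {on(b,f)}
  ∪ add   = {clear(g), holding(c), on(b,f)}

== RESULT ==
["clear(g)", "holding(c)", "on(b,f)"]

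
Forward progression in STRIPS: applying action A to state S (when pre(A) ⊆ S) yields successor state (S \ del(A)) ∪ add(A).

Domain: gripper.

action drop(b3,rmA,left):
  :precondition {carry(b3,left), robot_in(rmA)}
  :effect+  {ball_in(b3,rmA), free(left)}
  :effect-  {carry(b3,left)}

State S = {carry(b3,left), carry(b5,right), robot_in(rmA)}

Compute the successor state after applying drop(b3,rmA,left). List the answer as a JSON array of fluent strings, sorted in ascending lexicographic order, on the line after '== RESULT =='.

Progress:
  pre ⊆ S: {carry(b3,left), robot_in(rmA)} ⊆ S  — applicable
  S \ del = {carry(b5,right), robot_in(rmA)}
  ∪ add   = {ball_in(b3,rmA), carry(b5,right), free(left), robot_in(rmA)}

== RESULT ==
["ball_in(b3,rmA)", "carry(b5,right)", "free(left)", "robot_in(rmA)"]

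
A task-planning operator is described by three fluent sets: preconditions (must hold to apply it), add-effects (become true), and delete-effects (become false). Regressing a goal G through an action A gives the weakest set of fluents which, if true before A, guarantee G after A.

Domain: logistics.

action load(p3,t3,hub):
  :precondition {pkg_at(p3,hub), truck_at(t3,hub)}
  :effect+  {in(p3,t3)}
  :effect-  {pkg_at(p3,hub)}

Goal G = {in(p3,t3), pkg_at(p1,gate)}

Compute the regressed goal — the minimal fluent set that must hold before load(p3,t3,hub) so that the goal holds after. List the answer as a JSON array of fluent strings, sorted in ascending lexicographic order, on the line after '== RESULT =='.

Regress:
  G ∩ del = {}  (empty — regression defined)
  G \ add = {in(p3,t3), pkg_at(p1,gate)} \ {in(p3,t3)} = {pkg_at(p1,gate)}
  ∪ pre   = {pkg_at(p1,gate)} ∪ {pkg_at(p3,hub), truck_at(t3,hub)}
          = {pkg_at(p1,gate), pkg_at(p3,hub), truck_at(t3,hub)}

== RESULT ==
["pkg_at(p1,gate)", "pkg_at(p3,hub)", "truck_at(t3,hub)"]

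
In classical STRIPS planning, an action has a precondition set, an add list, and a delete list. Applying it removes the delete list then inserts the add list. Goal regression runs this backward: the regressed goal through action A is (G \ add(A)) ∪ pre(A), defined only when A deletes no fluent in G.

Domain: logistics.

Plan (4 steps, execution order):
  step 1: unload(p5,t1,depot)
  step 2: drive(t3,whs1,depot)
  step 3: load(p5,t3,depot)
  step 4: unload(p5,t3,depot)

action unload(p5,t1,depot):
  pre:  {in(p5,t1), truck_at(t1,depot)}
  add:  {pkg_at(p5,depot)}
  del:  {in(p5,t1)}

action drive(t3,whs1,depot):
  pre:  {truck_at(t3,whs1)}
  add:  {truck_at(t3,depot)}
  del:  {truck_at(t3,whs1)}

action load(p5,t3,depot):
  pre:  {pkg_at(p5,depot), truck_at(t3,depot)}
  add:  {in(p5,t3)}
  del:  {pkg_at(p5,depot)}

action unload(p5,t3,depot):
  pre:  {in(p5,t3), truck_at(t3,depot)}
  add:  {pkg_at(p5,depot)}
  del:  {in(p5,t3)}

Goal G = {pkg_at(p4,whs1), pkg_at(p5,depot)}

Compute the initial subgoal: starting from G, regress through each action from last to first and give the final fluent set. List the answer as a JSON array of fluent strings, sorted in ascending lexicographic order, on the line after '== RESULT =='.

Work backward from the goal:
  through step 4 (unload(p5,t3,depot)): drop {pkg_at(p5,depot)}, keep {pkg_at(p4,whs1)}, require {in(p5,t3), truck_at(t3,depot)}
    → {in(p5,t3), pkg_at(p4,whs1), truck_at(t3,depot)}
  through step 3 (load(p5,t3,depot)): drop {in(p5,t3)}, keep {pkg_at(p4,whs1), truck_at(t3,depot)}, require {pkg_at(p5,depot), truck_at(t3,depot)}
    → {pkg_at(p4,whs1), pkg_at(p5,depot), truck_at(t3,depot)}
  through step 2 (drive(t3,whs1,depot)): drop {truck_at(t3,depot)}, keep {pkg_at(p4,whs1), pkg_at(p5,depot)}, require {truck_at(t3,whs1)}
    → {pkg_at(p4,whs1), pkg_at(p5,depot), truck_at(t3,whs1)}
  through step 1 (unload(p5,t1,depot)): drop {pkg_at(p5,depot)}, keep {pkg_at(p4,whs1), truck_at(t3,whs1)}, require {in(p5,t1), truck_at(t1,depot)}
    → {in(p5,t1), pkg_at(p4,whs1), truck_at(t1,depot), truck_at(t3,whs1)}

== RESULT ==
["in(p5,t1)", "pkg_at(p4,whs1)", "truck_at(t1,depot)", "truck_at(t3,whs1)"]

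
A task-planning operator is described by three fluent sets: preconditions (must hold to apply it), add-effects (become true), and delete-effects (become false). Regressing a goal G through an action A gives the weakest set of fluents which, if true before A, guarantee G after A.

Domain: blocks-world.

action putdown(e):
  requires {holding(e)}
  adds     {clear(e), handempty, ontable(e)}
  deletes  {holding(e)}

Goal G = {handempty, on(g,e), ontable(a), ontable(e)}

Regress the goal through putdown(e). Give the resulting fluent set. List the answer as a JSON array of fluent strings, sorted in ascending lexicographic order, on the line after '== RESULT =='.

Regress:
  G ∩ del = {}  (empty — regression defined)
  G \ add = {handempty, on(g,e), ontable(a), ontable(e)} \ {clear(e), handempty, ontable(e)} = {on(g,e), ontable(a)}
  ∪ pre   = {on(g,e), ontable(a)} ∪ {holding(e)}
          = {holding(e), on(g,e), ontable(a)}

== RESULT ==
["holding(e)", "on(g,e)", "ontable(a)"]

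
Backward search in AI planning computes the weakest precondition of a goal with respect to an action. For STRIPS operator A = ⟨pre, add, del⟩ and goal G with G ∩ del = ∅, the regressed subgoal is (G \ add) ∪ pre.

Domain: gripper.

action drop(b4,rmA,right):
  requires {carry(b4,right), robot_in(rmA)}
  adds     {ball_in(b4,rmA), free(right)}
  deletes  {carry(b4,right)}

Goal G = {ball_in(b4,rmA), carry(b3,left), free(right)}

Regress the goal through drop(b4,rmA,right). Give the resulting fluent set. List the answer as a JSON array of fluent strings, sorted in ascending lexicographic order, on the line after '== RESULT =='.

Regress:
  G ∩ del = {}  (empty — regression defined)
  G \ add = {ball_in(b4,rmA), carry(b3,left), free(right)} \ {ball_in(b4,rmA), free(right)} = {carry(b3,left)}
  ∪ pre   = {carry(b3,left)} ∪ {carry(b4,right), robot_in(rmA)}
          = {carry(b3,left), carry(b4,right), robot_in(rmA)}

== RESULT ==
["carry(b3,left)", "carry(b4,right)", "robot_in(rmA)"]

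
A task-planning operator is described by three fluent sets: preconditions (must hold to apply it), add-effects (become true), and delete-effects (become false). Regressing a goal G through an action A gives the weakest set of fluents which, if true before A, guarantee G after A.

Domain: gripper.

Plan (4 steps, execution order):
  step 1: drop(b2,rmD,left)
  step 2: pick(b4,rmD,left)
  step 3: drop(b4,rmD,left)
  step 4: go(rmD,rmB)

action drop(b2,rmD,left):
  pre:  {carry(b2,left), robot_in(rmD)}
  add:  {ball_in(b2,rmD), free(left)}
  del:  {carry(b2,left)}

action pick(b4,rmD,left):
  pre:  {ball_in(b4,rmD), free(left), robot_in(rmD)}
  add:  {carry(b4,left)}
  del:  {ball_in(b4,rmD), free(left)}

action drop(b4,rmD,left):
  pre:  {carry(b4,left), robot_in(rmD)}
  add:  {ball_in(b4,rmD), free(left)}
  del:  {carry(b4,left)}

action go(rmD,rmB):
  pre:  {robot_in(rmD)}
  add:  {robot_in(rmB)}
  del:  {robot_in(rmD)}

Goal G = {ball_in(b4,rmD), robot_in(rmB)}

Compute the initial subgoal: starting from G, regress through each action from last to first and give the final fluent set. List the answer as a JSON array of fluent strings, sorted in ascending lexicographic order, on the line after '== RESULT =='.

Regress step by step:
  through step 4 (go(rmD,rmB)): drop {robot_in(rmB)}, keep {ball_in(b4,rmD)}, require {robot_in(rmD)}
    → {ball_in(b4,rmD), robot_in(rmD)}
  through step 3 (drop(b4,rmD,left)): drop {ball_in(b4,rmD)}, keep {robot_in(rmD)}, require {carry(b4,left), robot_in(rmD)}
    → {carry(b4,left), robot_in(rmD)}
  through step 2 (pick(b4,rmD,left)): drop {carry(b4,left)}, keep {robot_in(rmD)}, require {ball_in(b4,rmD), free(left), robot_in(rmD)}
    → {ball_in(b4,rmD), free(left), robot_in(rmD)}
  through step 1 (drop(b2,rmD,left)): drop {free(left)}, keep {ball_in(b4,rmD), robot_in(rmD)}, require {carry(b2,left), robot_in(rmD)}
    → {ball_in(b4,rmD), carry(b2,left), robot_in(rmD)}

== RESULT ==
["ball_in(b4,rmD)", "carry(b2,left)", "robot_in(rmD)"]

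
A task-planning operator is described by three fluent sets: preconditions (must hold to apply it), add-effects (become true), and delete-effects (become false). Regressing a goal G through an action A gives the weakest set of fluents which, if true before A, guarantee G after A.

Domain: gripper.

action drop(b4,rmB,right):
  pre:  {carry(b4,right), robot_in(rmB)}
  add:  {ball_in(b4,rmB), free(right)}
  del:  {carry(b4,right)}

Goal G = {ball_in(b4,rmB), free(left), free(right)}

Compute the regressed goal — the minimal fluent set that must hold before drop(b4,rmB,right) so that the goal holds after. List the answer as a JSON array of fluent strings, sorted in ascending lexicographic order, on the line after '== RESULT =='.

Compute (G \ add) ∪ pre:
  G ∩ del = {}  (empty — regression defined)
  G \ add = {ball_in(b4,rmB), free(left), free(right)} \ {ball_in(b4,rmB), free(right)} = {free(left)}
  ∪ pre   = {free(left)} ∪ {carry(b4,right), robot_in(rmB)}
          = {carry(b4,right), free(left), robot_in(rmB)}

== RESULT ==
["carry(b4,right)", "free(left)", "robot_in(rmB)"]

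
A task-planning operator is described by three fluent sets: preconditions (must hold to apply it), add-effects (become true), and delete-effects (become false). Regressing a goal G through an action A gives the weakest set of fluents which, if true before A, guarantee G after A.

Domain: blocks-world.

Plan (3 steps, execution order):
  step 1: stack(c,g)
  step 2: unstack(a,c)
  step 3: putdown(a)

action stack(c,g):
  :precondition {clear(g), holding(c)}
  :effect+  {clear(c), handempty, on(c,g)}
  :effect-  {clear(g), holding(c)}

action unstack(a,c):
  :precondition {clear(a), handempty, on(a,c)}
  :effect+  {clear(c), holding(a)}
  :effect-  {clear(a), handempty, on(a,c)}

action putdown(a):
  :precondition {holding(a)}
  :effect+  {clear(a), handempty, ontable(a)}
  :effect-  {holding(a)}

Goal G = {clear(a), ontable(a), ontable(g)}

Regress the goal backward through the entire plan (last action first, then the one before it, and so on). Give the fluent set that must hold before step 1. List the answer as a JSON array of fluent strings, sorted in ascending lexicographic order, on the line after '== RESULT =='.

Regress step by step:
  through step 3 (putdown(a)): drop {clear(a), ontable(a)}, keep {ontable(g)}, require {holding(a)}
    → {holding(a), ontable(g)}
  through step 2 (unstack(a,c)): drop {holding(a)}, keep {ontable(g)}, require {clear(a), handempty, on(a,c)}
    → {clear(a), handempty, on(a,c), ontable(g)}
  through step 1 (stack(c,g)): drop {handempty}, keep {clear(a), on(a,c), ontable(g)}, require {clear(g), holding(c)}
    → {clear(a), clear(g), holding(c), on(a,c), ontable(g)}

== RESULT ==
["clear(a)", "clear(g)", "holding(c)", "on(a,c)", "ontable(g)"]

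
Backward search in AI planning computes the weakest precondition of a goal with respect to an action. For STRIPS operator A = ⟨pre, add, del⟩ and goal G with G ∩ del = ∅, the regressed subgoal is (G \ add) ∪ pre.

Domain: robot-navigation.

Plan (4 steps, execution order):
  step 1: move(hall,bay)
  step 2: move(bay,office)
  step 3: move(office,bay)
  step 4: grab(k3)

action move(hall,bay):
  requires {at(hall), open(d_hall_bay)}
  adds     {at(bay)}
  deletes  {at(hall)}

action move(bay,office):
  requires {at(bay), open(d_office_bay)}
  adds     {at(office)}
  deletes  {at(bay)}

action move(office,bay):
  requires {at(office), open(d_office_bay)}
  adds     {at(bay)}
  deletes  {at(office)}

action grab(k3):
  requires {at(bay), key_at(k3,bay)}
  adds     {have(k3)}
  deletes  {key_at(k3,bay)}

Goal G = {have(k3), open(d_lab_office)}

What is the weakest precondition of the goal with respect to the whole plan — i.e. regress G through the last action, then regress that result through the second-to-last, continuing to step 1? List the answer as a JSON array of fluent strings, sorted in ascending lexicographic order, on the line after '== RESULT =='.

Work backward from the goal:
  through step 4 (grab(k3)): drop {have(k3)}, keep {open(d_lab_office)}, require {at(bay), key_at(k3,bay)}
    → {at(bay), key_at(k3,bay), open(d_lab_office)}
  through step 3 (move(office,bay)): drop {at(bay)}, keep {key_at(k3,bay), open(d_lab_office)}, require {at(office), open(d_office_bay)}
    → {at(office), key_at(k3,bay), open(d_lab_office), open(d_office_bay)}
  through step 2 (move(bay,office)): drop {at(office)}, keep {key_at(k3,bay), open(d_lab_office), open(d_office_bay)}, require {at(bay), open(d_office_bay)}
    → {at(bay), key_at(k3,bay), open(d_lab_office), open(d_office_bay)}
  through step 1 (move(hall,bay)): drop {at(bay)}, keep {key_at(k3,bay), open(d_lab_office), open(d_office_bay)}, require {at(hall), open(d_hall_bay)}
    → {at(hall), key_at(k3,bay), open(d_hall_bay), open(d_lab_office), open(d_office_bay)}

== RESULT ==
["at(hall)", "key_at(k3,bay)", "open(d_hall_bay)", "open(d_lab_office)", "open(d_office_bay)"]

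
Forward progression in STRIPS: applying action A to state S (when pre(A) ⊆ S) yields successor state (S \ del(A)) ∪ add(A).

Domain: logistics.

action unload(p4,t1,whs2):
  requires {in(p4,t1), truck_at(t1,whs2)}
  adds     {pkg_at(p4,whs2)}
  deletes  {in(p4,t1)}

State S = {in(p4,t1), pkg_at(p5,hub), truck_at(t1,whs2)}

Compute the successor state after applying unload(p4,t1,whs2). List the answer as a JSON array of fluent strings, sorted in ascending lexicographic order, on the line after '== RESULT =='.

Compute (S \ del) ∪ add:
  pre ⊆ S: {in(p4,t1), truck_at(t1,whs2)} ⊆ S  — applicable
  S \ del = {pkg_at(p5,hub), truck_at(t1,whs2)}
  ∪ add   = {pkg_at(p4,whs2), pkg_at(p5,hub), truck_at(t1,whs2)}

== RESULT ==
["pkg_at(p4,whs2)", "pkg_at(p5,hub)", "truck_at(t1,whs2)"]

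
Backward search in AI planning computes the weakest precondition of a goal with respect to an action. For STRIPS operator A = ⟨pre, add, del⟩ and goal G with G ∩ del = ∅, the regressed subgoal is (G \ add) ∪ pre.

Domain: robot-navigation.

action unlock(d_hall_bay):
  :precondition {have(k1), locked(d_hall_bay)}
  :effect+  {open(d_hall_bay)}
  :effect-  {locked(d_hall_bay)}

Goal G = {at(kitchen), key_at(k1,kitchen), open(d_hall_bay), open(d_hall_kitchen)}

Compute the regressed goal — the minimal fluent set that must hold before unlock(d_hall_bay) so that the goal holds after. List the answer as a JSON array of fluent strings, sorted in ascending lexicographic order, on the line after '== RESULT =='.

Regress:
  G ∩ del = {}  (empty — regression defined)
  G \ add = {at(kitchen), key_at(k1,kitchen), open(d_hall_bay), open(d_hall_kitchen)} \ {open(d_hall_bay)} = {at(kitchen), key_at(k1,kitchen), open(d_hall_kitchen)}
  ∪ pre   = {at(kitchen), key_at(k1,kitchen), open(d_hall_kitchen)} ∪ {have(k1), locked(d_hall_bay)}
          = {at(kitchen), have(k1), key_at(k1,kitchen), locked(d_hall_bay), open(d_hall_kitchen)}

== RESULT ==
["at(kitchen)", "have(k1)", "key_at(k1,kitchen)", "locked(d_hall_bay)", "open(d_hall_kitchen)"]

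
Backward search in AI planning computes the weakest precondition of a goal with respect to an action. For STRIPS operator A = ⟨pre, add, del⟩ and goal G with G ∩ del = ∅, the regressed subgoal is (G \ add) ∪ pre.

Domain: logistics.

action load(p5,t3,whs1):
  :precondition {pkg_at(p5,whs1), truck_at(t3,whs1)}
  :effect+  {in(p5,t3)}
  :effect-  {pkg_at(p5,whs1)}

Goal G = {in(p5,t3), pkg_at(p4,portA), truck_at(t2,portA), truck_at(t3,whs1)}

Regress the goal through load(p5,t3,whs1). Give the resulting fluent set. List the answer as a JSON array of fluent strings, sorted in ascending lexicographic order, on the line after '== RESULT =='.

Regress:
  G ∩ del = {}  (empty — regression defined)
  G \ add = {in(p5,t3), pkg_at(p4,portA), truck_at(t2,portA), truck_at(t3,whs1)} \ {in(p5,t3)} = {pkg_at(p4,portA), truck_at(t2,portA), truck_at(t3,whs1)}
  ∪ pre   = {pkg_at(p4,portA), truck_at(t2,portA), truck_at(t3,whs1)} ∪ {pkg_at(p5,whs1), truck_at(t3,whs1)}
          = {pkg_at(p4,portA), pkg_at(p5,whs1), truck_at(t2,portA), truck_at(t3,whs1)}

== RESULT ==
["pkg_at(p4,portA)", "pkg_at(p5,whs1)", "truck_at(t2,portA)", "truck_at(t3,whs1)"]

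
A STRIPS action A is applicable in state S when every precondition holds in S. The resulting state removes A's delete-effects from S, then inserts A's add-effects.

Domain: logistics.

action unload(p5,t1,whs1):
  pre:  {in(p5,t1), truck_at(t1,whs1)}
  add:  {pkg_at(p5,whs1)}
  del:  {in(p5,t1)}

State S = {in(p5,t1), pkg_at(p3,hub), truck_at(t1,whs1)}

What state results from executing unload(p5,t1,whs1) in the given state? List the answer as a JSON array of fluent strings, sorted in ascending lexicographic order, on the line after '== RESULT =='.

Compute (S \ del) ∪ add:
  pre ⊆ S: {in(p5,t1), truck_at(t1,whs1)} ⊆ S  — applicable
  S \ del = {pkg_at(p3,hub), truck_at(t1,whs1)}
  ∪ add   = {pkg_at(p3,hub), pkg_at(p5,whs1), truck_at(t1,whs1)}

== RESULT ==
["pkg_at(p3,hub)", "pkg_at(p5,whs1)", "truck_at(t1,whs1)"]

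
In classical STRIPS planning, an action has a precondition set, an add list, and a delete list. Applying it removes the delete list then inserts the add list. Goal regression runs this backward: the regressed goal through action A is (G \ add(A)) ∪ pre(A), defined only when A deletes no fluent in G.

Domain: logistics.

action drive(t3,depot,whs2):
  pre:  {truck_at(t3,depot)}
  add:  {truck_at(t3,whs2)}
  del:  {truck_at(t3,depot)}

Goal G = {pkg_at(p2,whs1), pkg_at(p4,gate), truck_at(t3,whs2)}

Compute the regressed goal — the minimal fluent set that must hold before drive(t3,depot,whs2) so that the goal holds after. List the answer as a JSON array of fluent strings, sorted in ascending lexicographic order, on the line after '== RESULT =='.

Regress:
  G ∩ del = {}  (empty — regression defined)
  G \ add = {pkg_at(p2,whs1), pkg_at(p4,gate), truck_at(t3,whs2)} \ {truck_at(t3,whs2)} = {pkg_at(p2,whs1), pkg_at(p4,gate)}
  ∪ pre   = {pkg_at(p2,whs1), pkg_at(p4,gate)} ∪ {truck_at(t3,depot)}
          = {pkg_at(p2,whs1), pkg_at(p4,gate), truck_at(t3,depot)}

== RESULT ==
["pkg_at(p2,whs1)", "pkg_at(p4,gate)", "truck_at(t3,depot)"]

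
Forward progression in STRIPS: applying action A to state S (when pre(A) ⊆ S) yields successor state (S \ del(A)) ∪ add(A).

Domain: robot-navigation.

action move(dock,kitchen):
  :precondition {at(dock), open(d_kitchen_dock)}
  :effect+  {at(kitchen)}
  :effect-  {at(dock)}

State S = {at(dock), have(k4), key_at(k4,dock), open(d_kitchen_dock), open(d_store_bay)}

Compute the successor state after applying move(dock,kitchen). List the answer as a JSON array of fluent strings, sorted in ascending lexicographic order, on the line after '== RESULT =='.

Compute (S \ del) ∪ add:
  pre ⊆ S: {at(dock), open(d_kitchen_dock)} ⊆ S  — applicable
  S \ del = {have(k4), key_at(k4,dock), open(d_kitchen_dock), open(d_store_bay)}
  ∪ add   = {at(kitchen), have(k4), key_at(k4,dock), open(d_kitchen_dock), open(d_store_bay)}

== RESULT ==
["at(kitchen)", "have(k4)", "key_at(k4,dock)", "open(d_kitchen_dock)", "open(d_store_bay)"]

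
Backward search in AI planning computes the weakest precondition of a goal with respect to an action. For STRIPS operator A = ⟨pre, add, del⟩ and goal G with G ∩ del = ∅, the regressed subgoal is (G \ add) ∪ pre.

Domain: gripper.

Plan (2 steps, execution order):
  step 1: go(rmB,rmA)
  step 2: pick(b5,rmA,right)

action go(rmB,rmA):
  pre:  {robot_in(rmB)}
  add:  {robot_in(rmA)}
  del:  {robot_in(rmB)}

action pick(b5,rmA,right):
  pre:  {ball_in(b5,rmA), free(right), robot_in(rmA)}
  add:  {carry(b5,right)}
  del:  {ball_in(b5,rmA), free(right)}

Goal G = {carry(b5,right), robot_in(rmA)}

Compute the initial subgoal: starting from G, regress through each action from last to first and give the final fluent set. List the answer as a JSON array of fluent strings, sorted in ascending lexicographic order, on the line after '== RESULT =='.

Work backward from the goal:
  through step 2 (pick(b5,rmA,right)): drop {carry(b5,right)}, keep {robot_in(rmA)}, require {ball_in(b5,rmA), free(right), robot_in(rmA)}
    → {ball_in(b5,rmA), free(right), robot_in(rmA)}
  through step 1 (go(rmB,rmA)): drop {robot_in(rmA)}, keep {ball_in(b5,rmA), free(right)}, require {robot_in(rmB)}
    → {ball_in(b5,rmA), free(right), robot_in(rmB)}

== RESULT ==
["ball_in(b5,rmA)", "free(right)", "robot_in(rmB)"]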